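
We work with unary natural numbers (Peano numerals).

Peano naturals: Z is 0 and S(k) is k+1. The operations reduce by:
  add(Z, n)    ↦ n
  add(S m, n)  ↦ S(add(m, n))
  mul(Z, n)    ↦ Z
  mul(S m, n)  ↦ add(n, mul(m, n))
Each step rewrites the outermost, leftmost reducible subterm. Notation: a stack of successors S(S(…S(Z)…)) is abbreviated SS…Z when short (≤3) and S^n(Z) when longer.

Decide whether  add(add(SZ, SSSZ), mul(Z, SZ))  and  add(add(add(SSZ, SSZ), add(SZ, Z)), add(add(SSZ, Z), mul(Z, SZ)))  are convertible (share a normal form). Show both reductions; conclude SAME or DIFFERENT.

Answer: DIFFERENT — A ⇓ S^4(Z), B ⇓ S^7(Z)

Derivation:
Term A:
  start: add(add(SZ, SSSZ), mul(Z, SZ))
  step 1: add(S(add(Z, SSSZ)), mul(Z, SZ))
  step 2: S(add(add(Z, SSSZ), mul(Z, SZ)))
  step 3: S(add(SSSZ, mul(Z, SZ)))
  step 4: S(S(add(SSZ, mul(Z, SZ))))
  step 5: S(S(S(add(SZ, mul(Z, SZ)))))
  step 6: S(S(S(S(add(Z, mul(Z, SZ))))))
  step 7: S(S(S(S(mul(Z, SZ)))))
  step 8: S^4(Z)

Term B:
  start: add(add(add(SSZ, SSZ), add(SZ, Z)), add(add(SSZ, Z), mul(Z, SZ)))
  step 1: add(add(S(add(SZ, SSZ)), add(SZ, Z)), add(add(SSZ, Z), mul(Z, SZ)))
  step 2: add(S(add(add(SZ, SSZ), add(SZ, Z))), add(add(SSZ, Z), mul(Z, SZ)))
  step 3: S(add(add(add(SZ, SSZ), add(SZ, Z)), add(add(SSZ, Z), mul(Z, SZ))))
  step 4: S(add(add(S(add(Z, SSZ)), add(SZ, Z)), add(add(SSZ, Z), mul(Z, SZ))))
  step 5: S(add(S(add(add(Z, SSZ), add(SZ, Z))), add(add(SSZ, Z), mul(Z, SZ))))
  step 6: S(S(add(add(add(Z, SSZ), add(SZ, Z)), add(add(SSZ, Z), mul(Z, SZ)))))
  step 7: S(S(add(add(SSZ, add(SZ, Z)), add(add(SSZ, Z), mul(Z, SZ)))))
  step 8: S(S(add(S(add(SZ, add(SZ, Z))), add(add(SSZ, Z), mul(Z, SZ)))))
  step 9: S(S(S(add(add(SZ, add(SZ, Z)), add(add(SSZ, Z), mul(Z, SZ))))))
  step 10: S(S(S(add(S(add(Z, add(SZ, Z))), add(add(SSZ, Z), mul(Z, SZ))))))
  step 11: S(S(S(S(add(add(Z, add(SZ, Z)), add(add(SSZ, Z), mul(Z, SZ)))))))
  step 12: S(S(S(S(add(add(SZ, Z), add(add(SSZ, Z), mul(Z, SZ)))))))
  step 13: S(S(S(S(add(S(add(Z, Z)), add(add(SSZ, Z), mul(Z, SZ)))))))
  step 14: S(S(S(S(S(add(add(Z, Z), add(add(SSZ, Z), mul(Z, SZ))))))))
  step 15: S(S(S(S(S(add(Z, add(add(SSZ, Z), mul(Z, SZ))))))))
  step 16: S(S(S(S(S(add(add(SSZ, Z), mul(Z, SZ)))))))
  step 17: S(S(S(S(S(add(S(add(SZ, Z)), mul(Z, SZ)))))))
  step 18: S(S(S(S(S(S(add(add(SZ, Z), mul(Z, SZ))))))))
  step 19: S(S(S(S(S(S(add(S(add(Z, Z)), mul(Z, SZ))))))))
  step 20: S(S(S(S(S(S(S(add(add(Z, Z), mul(Z, SZ)))))))))
  step 21: S(S(S(S(S(S(S(add(Z, mul(Z, SZ)))))))))
  step 22: S(S(S(S(S(S(S(mul(Z, SZ))))))))
  step 23: S^7(Z)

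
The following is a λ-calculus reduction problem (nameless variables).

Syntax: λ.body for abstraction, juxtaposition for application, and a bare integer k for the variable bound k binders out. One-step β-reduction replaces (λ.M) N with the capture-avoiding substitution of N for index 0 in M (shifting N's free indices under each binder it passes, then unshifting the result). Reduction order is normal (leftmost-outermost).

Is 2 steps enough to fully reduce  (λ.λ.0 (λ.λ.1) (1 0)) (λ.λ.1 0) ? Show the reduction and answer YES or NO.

  start: (λ.λ.0 (λ.λ.1) (1 0)) (λ.λ.1 0)
  [1] λ.0 (λ.λ.1) ((λ.λ.1 0) 0)
  [2] λ.0 (λ.λ.1) (λ.1 0)

Answer: YES — reaches normal form λ.0 (λ.λ.1) (λ.1 0) in 2 ≤ 2 steps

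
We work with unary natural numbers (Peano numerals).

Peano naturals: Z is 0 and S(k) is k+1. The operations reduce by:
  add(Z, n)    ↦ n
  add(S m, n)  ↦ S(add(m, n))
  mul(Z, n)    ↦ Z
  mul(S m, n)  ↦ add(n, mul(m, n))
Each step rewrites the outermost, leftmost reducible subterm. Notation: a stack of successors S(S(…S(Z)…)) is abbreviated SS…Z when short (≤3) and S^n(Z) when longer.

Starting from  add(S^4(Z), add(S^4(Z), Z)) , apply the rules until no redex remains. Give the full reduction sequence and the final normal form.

Answer: normal form = S^8(Z)  (in 10 steps)

Working:
  start: add(S^4(Z), add(S^4(Z), Z))
  [1] S(add(SSSZ, add(S^4(Z), Z)))
  [2] S(S(add(SSZ, add(S^4(Z), Z))))
  [3] S(S(S(add(SZ, add(S^4(Z), Z)))))
  [4] S(S(S(S(add(Z, add(S^4(Z), Z))))))
  [5] S(S(S(S(add(S^4(Z), Z)))))
  [6] S(S(S(S(S(add(SSSZ, Z))))))
  [7] S(S(S(S(S(S(add(SSZ, Z)))))))
  [8] S(S(S(S(S(S(S(add(SZ, Z))))))))
  [9] S(S(S(S(S(S(S(S(add(Z, Z)))))))))
  [10] S^8(Z)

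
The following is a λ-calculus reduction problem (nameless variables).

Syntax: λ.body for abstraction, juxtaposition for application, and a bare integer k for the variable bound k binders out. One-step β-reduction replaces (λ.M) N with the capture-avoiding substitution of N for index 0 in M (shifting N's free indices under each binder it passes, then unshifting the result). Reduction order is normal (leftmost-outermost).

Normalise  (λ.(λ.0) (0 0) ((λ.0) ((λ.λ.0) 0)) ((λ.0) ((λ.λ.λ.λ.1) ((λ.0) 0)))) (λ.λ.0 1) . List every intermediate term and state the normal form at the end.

Answer: normal form = λ.0 (λ.λ.λ.1)  (in 10 steps)

Working:
  start: (λ.(λ.0) (0 0) ((λ.0) ((λ.λ.0) 0)) ((λ.0) ((λ.λ.λ.λ.1) ((λ.0) 0)))) (λ.λ.0 1)
  [1] (λ.0) ((λ.λ.0 1) (λ.λ.0 1)) ((λ.0) ((λ.λ.0) (λ.λ.0 1))) ((λ.0) ((λ.λ.λ.λ.1) ((λ.0) (λ.λ.0 1))))
  [2] (λ.λ.0 1) (λ.λ.0 1) ((λ.0) ((λ.λ.0) (λ.λ.0 1))) ((λ.0) ((λ.λ.λ.λ.1) ((λ.0) (λ.λ.0 1))))
  [3] (λ.0 (λ.λ.0 1)) ((λ.0) ((λ.λ.0) (λ.λ.0 1))) ((λ.0) ((λ.λ.λ.λ.1) ((λ.0) (λ.λ.0 1))))
  [4] (λ.0) ((λ.λ.0) (λ.λ.0 1)) (λ.λ.0 1) ((λ.0) ((λ.λ.λ.λ.1) ((λ.0) (λ.λ.0 1))))
  [5] (λ.λ.0) (λ.λ.0 1) (λ.λ.0 1) ((λ.0) ((λ.λ.λ.λ.1) ((λ.0) (λ.λ.0 1))))
  [6] (λ.0) (λ.λ.0 1) ((λ.0) ((λ.λ.λ.λ.1) ((λ.0) (λ.λ.0 1))))
  [7] (λ.λ.0 1) ((λ.0) ((λ.λ.λ.λ.1) ((λ.0) (λ.λ.0 1))))
  [8] λ.0 ((λ.0) ((λ.λ.λ.λ.1) ((λ.0) (λ.λ.0 1))))
  [9] λ.0 ((λ.λ.λ.λ.1) ((λ.0) (λ.λ.0 1)))
  [10] λ.0 (λ.λ.λ.1)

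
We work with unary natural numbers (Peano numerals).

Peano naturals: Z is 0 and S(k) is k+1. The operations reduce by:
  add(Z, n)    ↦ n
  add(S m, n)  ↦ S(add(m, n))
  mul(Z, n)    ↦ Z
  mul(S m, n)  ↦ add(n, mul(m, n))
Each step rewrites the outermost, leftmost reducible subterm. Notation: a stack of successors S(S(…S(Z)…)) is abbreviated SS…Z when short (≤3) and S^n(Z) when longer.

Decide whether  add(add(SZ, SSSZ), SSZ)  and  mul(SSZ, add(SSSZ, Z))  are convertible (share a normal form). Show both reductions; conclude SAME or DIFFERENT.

Answer: SAME — A ⇓ S^6(Z), B ⇓ S^6(Z)

Reduction:
Term A:
  start: add(add(SZ, SSSZ), SSZ)
  step 1: add(S(add(Z, SSSZ)), SSZ)
  step 2: S(add(add(Z, SSSZ), SSZ))
  step 3: S(add(SSSZ, SSZ))
  step 4: S(S(add(SSZ, SSZ)))
  step 5: S(S(S(add(SZ, SSZ))))
  step 6: S(S(S(S(add(Z, SSZ)))))
  step 7: S^6(Z)

Term B:
  start: mul(SSZ, add(SSSZ, Z))
  step 1: add(add(SSSZ, Z), mul(SZ, add(SSSZ, Z)))
  step 2: add(S(add(SSZ, Z)), mul(SZ, add(SSSZ, Z)))
  step 3: S(add(add(SSZ, Z), mul(SZ, add(SSSZ, Z))))
  step 4: S(add(S(add(SZ, Z)), mul(SZ, add(SSSZ, Z))))
  step 5: S(S(add(add(SZ, Z), mul(SZ, add(SSSZ, Z)))))
  step 6: S(S(add(S(add(Z, Z)), mul(SZ, add(SSSZ, Z)))))
  step 7: S(S(S(add(add(Z, Z), mul(SZ, add(SSSZ, Z))))))
  step 8: S(S(S(add(Z, mul(SZ, add(SSSZ, Z))))))
  step 9: S(S(S(mul(SZ, add(SSSZ, Z)))))
  step 10: S(S(S(add(add(SSSZ, Z), mul(Z, add(SSSZ, Z))))))
  step 11: S(S(S(add(S(add(SSZ, Z)), mul(Z, add(SSSZ, Z))))))
  step 12: S(S(S(S(add(add(SSZ, Z), mul(Z, add(SSSZ, Z)))))))
  step 13: S(S(S(S(add(S(add(SZ, Z)), mul(Z, add(SSSZ, Z)))))))
  step 14: S(S(S(S(S(add(add(SZ, Z), mul(Z, add(SSSZ, Z))))))))
  step 15: S(S(S(S(S(add(S(add(Z, Z)), mul(Z, add(SSSZ, Z))))))))
  step 16: S(S(S(S(S(S(add(add(Z, Z), mul(Z, add(SSSZ, Z)))))))))
  step 17: S(S(S(S(S(S(add(Z, mul(Z, add(SSSZ, Z)))))))))
  step 18: S(S(S(S(S(S(mul(Z, add(SSSZ, Z))))))))
  step 19: S^6(Z)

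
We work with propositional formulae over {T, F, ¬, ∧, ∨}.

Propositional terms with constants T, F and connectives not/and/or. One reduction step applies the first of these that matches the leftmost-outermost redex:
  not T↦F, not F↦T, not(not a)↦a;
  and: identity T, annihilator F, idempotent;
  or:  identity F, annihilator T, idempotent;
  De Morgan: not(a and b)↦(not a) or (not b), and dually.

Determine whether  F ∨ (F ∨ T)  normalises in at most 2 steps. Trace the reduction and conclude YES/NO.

  start: F ∨ (F ∨ T)
  [1] F ∨ T
  [2] T

Answer: YES — reaches normal form T in 2 ≤ 2 steps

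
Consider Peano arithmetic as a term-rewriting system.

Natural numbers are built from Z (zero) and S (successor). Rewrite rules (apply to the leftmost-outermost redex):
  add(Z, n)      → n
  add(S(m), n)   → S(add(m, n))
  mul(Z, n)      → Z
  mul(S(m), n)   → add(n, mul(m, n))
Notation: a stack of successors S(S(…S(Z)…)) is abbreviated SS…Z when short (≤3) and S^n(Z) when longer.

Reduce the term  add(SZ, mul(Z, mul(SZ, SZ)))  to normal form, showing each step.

Answer: normal form = SZ  (in 3 steps)

Working:
  start: add(SZ, mul(Z, mul(SZ, SZ)))
  →1  S(add(Z, mul(Z, mul(SZ, SZ))))
  →2  S(mul(Z, mul(SZ, SZ)))
  →3  SZ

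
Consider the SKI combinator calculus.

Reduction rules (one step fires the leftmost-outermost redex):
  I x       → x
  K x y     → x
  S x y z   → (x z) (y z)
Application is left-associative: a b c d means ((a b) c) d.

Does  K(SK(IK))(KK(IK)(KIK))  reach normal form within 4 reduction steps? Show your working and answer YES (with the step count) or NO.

Answer: YES — reaches normal form SKK in 2 ≤ 4 steps

Working:
  start: K(SK(IK))(KK(IK)(KIK))
  [1] SK(IK)
  [2] SKK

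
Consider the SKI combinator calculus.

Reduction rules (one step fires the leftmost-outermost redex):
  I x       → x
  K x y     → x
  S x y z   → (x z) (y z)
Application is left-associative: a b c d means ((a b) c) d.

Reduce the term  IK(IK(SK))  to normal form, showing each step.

  start: IK(IK(SK))
  step 1: K(IK(SK))
  step 2: K(K(SK))

Answer: normal form = K(K(SK))  (in 2 steps)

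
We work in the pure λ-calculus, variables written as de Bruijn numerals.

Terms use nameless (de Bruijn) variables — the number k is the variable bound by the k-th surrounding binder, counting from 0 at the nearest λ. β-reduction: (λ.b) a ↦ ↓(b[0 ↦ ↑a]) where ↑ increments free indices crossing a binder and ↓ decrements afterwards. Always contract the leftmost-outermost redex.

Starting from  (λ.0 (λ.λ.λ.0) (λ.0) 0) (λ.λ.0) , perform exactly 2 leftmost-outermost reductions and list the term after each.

  start: (λ.0 (λ.λ.λ.0) (λ.0) 0) (λ.λ.0)
  [1] (λ.λ.0) (λ.λ.λ.0) (λ.0) (λ.λ.0)
  [2] (λ.0) (λ.0) (λ.λ.0)

Answer: after 2 steps: (λ.0) (λ.0) (λ.λ.0)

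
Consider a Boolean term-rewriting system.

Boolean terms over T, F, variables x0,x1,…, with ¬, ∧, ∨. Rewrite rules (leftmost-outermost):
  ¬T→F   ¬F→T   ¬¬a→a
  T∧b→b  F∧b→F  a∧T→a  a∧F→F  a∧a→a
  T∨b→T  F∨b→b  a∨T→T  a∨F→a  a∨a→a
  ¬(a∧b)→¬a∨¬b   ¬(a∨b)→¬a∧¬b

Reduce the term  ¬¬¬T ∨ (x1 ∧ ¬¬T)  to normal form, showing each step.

  start: ¬¬¬T ∨ (x1 ∧ ¬¬T)
  →1  ¬T ∨ (x1 ∧ ¬¬T)
  →2  F ∨ (x1 ∧ ¬¬T)
  →3  x1 ∧ ¬¬T
  →4  x1 ∧ T
  →5  x1

Answer: normal form = x1  (in 5 steps)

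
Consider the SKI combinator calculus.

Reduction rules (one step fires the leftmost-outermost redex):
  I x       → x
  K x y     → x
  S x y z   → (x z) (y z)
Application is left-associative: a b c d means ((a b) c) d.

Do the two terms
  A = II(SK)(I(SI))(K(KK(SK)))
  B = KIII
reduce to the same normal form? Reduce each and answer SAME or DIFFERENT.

Answer: DIFFERENT — A ⇓ KK, B ⇓ I

Working:
Term A:
  start: II(SK)(I(SI))(K(KK(SK)))
  [1] I(SK)(I(SI))(K(KK(SK)))
  [2] SK(I(SI))(K(KK(SK)))
  [3] K(K(KK(SK)))(I(SI)(K(KK(SK))))
  [4] K(KK(SK))
  [5] KK

Term B:
  start: KIII
  [1] II
  [2] I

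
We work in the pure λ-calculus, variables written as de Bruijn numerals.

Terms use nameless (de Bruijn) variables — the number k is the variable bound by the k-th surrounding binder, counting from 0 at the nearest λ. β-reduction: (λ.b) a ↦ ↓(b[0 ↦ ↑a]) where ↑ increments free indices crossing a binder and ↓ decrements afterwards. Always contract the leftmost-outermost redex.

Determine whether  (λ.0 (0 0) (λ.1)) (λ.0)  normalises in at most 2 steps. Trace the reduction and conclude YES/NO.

Answer: NO — after 2 steps the term is (λ.0) (λ.0) (λ.λ.0), not yet normal

Working:
  start: (λ.0 (0 0) (λ.1)) (λ.0)
  [1] (λ.0) ((λ.0) (λ.0)) (λ.λ.0)
  [2] (λ.0) (λ.0) (λ.λ.0)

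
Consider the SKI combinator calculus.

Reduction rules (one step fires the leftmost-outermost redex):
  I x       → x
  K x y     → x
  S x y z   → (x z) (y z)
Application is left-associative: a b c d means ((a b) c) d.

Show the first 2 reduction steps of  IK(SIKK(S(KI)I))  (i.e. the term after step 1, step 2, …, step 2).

Answer: after 2 steps: K(IK(KK)(S(KI)I))

Reduction:
  start: IK(SIKK(S(KI)I))
  →1  K(SIKK(S(KI)I))
  →2  K(IK(KK)(S(KI)I))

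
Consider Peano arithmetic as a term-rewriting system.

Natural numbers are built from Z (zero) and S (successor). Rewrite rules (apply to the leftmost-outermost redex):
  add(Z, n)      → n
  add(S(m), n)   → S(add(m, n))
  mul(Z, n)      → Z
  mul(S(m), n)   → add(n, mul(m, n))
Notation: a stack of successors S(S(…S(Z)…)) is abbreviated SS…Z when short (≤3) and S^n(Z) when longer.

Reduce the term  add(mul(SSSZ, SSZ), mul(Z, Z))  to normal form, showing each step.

  start: add(mul(SSSZ, SSZ), mul(Z, Z))
  step 1: add(add(SSZ, mul(SSZ, SSZ)), mul(Z, Z))
  step 2: add(S(add(SZ, mul(SSZ, SSZ))), mul(Z, Z))
  step 3: S(add(add(SZ, mul(SSZ, SSZ)), mul(Z, Z)))
  step 4: S(add(S(add(Z, mul(SSZ, SSZ))), mul(Z, Z)))
  step 5: S(S(add(add(Z, mul(SSZ, SSZ)), mul(Z, Z))))
  step 6: S(S(add(mul(SSZ, SSZ), mul(Z, Z))))
  step 7: S(S(add(add(SSZ, mul(SZ, SSZ)), mul(Z, Z))))
  step 8: S(S(add(S(add(SZ, mul(SZ, SSZ))), mul(Z, Z))))
  step 9: S(S(S(add(add(SZ, mul(SZ, SSZ)), mul(Z, Z)))))
  step 10: S(S(S(add(S(add(Z, mul(SZ, SSZ))), mul(Z, Z)))))
  step 11: S(S(S(S(add(add(Z, mul(SZ, SSZ)), mul(Z, Z))))))
  step 12: S(S(S(S(add(mul(SZ, SSZ), mul(Z, Z))))))
  step 13: S(S(S(S(add(add(SSZ, mul(Z, SSZ)), mul(Z, Z))))))
  step 14: S(S(S(S(add(S(add(SZ, mul(Z, SSZ))), mul(Z, Z))))))
  step 15: S(S(S(S(S(add(add(SZ, mul(Z, SSZ)), mul(Z, Z)))))))
  step 16: S(S(S(S(S(add(S(add(Z, mul(Z, SSZ))), mul(Z, Z)))))))
  step 17: S(S(S(S(S(S(add(add(Z, mul(Z, SSZ)), mul(Z, Z))))))))
  step 18: S(S(S(S(S(S(add(mul(Z, SSZ), mul(Z, Z))))))))
  step 19: S(S(S(S(S(S(add(Z, mul(Z, Z))))))))
  step 20: S(S(S(S(S(S(mul(Z, Z)))))))
  step 21: S^6(Z)

Answer: normal form = S^6(Z)  (in 21 steps)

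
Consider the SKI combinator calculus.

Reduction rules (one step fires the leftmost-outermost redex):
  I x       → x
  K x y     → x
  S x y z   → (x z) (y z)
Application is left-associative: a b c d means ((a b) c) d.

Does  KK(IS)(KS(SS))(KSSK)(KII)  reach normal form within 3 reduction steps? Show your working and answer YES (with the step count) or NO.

  start: KK(IS)(KS(SS))(KSSK)(KII)
  →1  K(KS(SS))(KSSK)(KII)
  →2  KS(SS)(KII)
  →3  S(KII)

Answer: NO — after 3 steps the term is S(KII), not yet normal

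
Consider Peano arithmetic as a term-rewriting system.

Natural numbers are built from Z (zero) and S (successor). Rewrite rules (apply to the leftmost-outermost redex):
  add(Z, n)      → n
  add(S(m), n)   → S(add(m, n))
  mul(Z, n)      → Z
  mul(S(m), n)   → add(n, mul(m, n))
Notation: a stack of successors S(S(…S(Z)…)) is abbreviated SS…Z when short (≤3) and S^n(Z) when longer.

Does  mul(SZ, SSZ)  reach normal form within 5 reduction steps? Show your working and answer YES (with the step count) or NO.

Answer: YES — reaches normal form SSZ in 5 ≤ 5 steps

Derivation:
  start: mul(SZ, SSZ)
  step 1: add(SSZ, mul(Z, SSZ))
  step 2: S(add(SZ, mul(Z, SSZ)))
  step 3: S(S(add(Z, mul(Z, SSZ))))
  step 4: S(S(mul(Z, SSZ)))
  step 5: SSZ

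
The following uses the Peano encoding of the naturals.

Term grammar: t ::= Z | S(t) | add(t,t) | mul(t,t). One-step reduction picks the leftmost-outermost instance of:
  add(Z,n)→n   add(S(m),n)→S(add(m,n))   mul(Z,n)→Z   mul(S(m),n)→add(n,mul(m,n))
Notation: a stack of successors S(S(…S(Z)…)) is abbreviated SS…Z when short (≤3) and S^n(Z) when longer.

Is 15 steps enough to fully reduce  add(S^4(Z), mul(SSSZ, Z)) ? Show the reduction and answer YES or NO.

  start: add(S^4(Z), mul(SSSZ, Z))
  →1  S(add(SSSZ, mul(SSSZ, Z)))
  →2  S(S(add(SSZ, mul(SSSZ, Z))))
  →3  S(S(S(add(SZ, mul(SSSZ, Z)))))
  →4  S(S(S(S(add(Z, mul(SSSZ, Z))))))
  →5  S(S(S(S(mul(SSSZ, Z)))))
  →6  S(S(S(S(add(Z, mul(SSZ, Z))))))
  →7  S(S(S(S(mul(SSZ, Z)))))
  →8  S(S(S(S(add(Z, mul(SZ, Z))))))
  →9  S(S(S(S(mul(SZ, Z)))))
  →10  S(S(S(S(add(Z, mul(Z, Z))))))
  →11  S(S(S(S(mul(Z, Z)))))
  →12  S^4(Z)

Answer: YES — reaches normal form S^4(Z) in 12 ≤ 15 steps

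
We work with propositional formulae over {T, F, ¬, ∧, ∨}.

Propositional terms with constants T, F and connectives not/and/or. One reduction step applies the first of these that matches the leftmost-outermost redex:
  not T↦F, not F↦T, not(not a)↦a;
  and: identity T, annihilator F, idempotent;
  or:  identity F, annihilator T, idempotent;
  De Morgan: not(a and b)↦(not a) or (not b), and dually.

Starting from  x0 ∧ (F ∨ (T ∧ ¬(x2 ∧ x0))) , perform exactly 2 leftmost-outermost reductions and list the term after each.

  start: x0 ∧ (F ∨ (T ∧ ¬(x2 ∧ x0)))
  step 1: x0 ∧ (T ∧ ¬(x2 ∧ x0))
  step 2: x0 ∧ ¬(x2 ∧ x0)

Answer: after 2 steps: x0 ∧ ¬(x2 ∧ x0)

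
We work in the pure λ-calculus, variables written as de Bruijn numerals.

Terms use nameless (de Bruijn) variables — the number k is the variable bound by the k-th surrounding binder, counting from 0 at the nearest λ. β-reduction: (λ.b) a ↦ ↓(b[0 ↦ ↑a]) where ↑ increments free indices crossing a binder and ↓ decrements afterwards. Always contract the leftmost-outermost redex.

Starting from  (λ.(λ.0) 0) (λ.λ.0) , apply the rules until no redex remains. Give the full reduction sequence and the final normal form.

Answer: normal form = λ.λ.0  (in 2 steps)

Working:
  start: (λ.(λ.0) 0) (λ.λ.0)
  [1] (λ.0) (λ.λ.0)
  [2] λ.λ.0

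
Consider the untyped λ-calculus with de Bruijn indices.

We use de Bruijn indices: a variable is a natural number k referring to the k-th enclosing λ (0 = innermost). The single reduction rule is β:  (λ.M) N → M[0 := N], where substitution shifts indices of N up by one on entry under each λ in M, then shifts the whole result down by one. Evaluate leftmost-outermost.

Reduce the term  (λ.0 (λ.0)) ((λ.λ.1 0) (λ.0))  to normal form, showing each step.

  start: (λ.0 (λ.0)) ((λ.λ.1 0) (λ.0))
  [1] (λ.λ.1 0) (λ.0) (λ.0)
  [2] (λ.(λ.0) 0) (λ.0)
  [3] (λ.0) (λ.0)
  [4] λ.0

Answer: normal form = λ.0  (in 4 steps)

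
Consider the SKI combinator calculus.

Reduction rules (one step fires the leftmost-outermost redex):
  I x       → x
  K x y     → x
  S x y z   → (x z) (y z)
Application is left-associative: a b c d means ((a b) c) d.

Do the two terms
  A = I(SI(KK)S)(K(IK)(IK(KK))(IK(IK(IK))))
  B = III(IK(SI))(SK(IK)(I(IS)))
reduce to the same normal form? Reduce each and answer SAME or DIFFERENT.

Answer: DIFFERENT — A ⇓ SK(K(K(KK))), B ⇓ SI

Working:
Term A:
  start: I(SI(KK)S)(K(IK)(IK(KK))(IK(IK(IK))))
  [1] SI(KK)S(K(IK)(IK(KK))(IK(IK(IK))))
  [2] IS(KKS)(K(IK)(IK(KK))(IK(IK(IK))))
  [3] S(KKS)(K(IK)(IK(KK))(IK(IK(IK))))
  [4] SK(K(IK)(IK(KK))(IK(IK(IK))))
  [5] SK(IK(IK(IK(IK))))
  [6] SK(K(IK(IK(IK))))
  [7] SK(K(K(IK(IK))))
  [8] SK(K(K(K(IK))))
  [9] SK(K(K(KK)))

Term B:
  start: III(IK(SI))(SK(IK)(I(IS)))
  [1] II(IK(SI))(SK(IK)(I(IS)))
  [2] I(IK(SI))(SK(IK)(I(IS)))
  [3] IK(SI)(SK(IK)(I(IS)))
  [4] K(SI)(SK(IK)(I(IS)))
  [5] SI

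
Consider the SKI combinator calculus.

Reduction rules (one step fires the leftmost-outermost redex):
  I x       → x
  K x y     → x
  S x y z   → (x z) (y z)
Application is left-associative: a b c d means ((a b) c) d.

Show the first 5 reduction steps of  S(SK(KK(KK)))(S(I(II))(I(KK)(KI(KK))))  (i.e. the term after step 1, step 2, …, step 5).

  start: S(SK(KK(KK)))(S(I(II))(I(KK)(KI(KK))))
  →1  S(SKK)(S(I(II))(I(KK)(KI(KK))))
  →2  S(SKK)(S(II)(I(KK)(KI(KK))))
  →3  S(SKK)(SI(I(KK)(KI(KK))))
  →4  S(SKK)(SI(KK(KI(KK))))
  →5  S(SKK)(SIK)

Answer: after 5 steps: S(SKK)(SIK)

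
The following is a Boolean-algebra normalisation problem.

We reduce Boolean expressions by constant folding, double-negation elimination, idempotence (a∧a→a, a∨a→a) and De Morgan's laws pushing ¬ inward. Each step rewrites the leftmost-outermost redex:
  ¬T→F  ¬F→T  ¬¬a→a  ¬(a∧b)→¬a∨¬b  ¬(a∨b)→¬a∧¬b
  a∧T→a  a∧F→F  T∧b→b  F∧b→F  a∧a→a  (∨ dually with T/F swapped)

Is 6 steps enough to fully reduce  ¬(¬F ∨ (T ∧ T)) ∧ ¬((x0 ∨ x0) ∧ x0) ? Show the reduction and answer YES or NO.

  start: ¬(¬F ∨ (T ∧ T)) ∧ ¬((x0 ∨ x0) ∧ x0)
  step 1: (¬¬F ∧ ¬(T ∧ T)) ∧ ¬((x0 ∨ x0) ∧ x0)
  step 2: (F ∧ ¬(T ∧ T)) ∧ ¬((x0 ∨ x0) ∧ x0)
  step 3: F ∧ ¬((x0 ∨ x0) ∧ x0)
  step 4: F

Answer: YES — reaches normal form F in 4 ≤ 6 steps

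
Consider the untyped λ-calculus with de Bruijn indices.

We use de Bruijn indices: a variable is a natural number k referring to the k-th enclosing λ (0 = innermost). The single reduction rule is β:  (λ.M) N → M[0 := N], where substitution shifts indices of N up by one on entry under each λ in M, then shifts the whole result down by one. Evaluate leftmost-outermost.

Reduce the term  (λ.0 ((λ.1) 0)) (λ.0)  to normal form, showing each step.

Answer: normal form = λ.0  (in 3 steps)

Working:
  start: (λ.0 ((λ.1) 0)) (λ.0)
  step 1: (λ.0) ((λ.λ.0) (λ.0))
  step 2: (λ.λ.0) (λ.0)
  step 3: λ.0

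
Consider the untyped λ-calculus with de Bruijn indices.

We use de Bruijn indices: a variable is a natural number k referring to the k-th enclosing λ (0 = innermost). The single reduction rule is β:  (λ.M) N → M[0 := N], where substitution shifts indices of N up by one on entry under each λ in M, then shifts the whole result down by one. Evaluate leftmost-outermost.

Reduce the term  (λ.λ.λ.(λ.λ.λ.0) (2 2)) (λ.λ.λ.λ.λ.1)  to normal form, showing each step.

Answer: normal form = λ.λ.λ.λ.0  (in 2 steps)

Derivation:
  start: (λ.λ.λ.(λ.λ.λ.0) (2 2)) (λ.λ.λ.λ.λ.1)
  →1  λ.λ.(λ.λ.λ.0) ((λ.λ.λ.λ.λ.1) (λ.λ.λ.λ.λ.1))
  →2  λ.λ.λ.λ.0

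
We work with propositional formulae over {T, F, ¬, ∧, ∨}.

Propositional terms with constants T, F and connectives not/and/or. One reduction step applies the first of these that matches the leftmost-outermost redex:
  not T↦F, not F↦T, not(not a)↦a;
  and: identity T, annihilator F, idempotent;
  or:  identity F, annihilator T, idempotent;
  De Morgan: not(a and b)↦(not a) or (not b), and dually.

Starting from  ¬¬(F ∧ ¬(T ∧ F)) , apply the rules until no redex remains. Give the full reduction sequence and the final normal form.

Answer: normal form = F  (in 2 steps)

Working:
  start: ¬¬(F ∧ ¬(T ∧ F))
  →1  F ∧ ¬(T ∧ F)
  →2  F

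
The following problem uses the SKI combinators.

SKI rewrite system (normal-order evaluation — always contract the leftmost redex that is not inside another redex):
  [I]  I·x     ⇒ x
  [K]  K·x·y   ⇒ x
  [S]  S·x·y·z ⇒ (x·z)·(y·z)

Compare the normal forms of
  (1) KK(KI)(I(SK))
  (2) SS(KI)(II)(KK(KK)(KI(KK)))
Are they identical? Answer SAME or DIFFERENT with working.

Answer: DIFFERENT — A ⇓ K(SK), B ⇓ I

Derivation:
Term A:
  start: KK(KI)(I(SK))
  →1  K(I(SK))
  →2  K(SK)

Term B:
  start: SS(KI)(II)(KK(KK)(KI(KK)))
  →1  S(II)(KI(II))(KK(KK)(KI(KK)))
  →2  II(KK(KK)(KI(KK)))(KI(II)(KK(KK)(KI(KK))))
  →3  I(KK(KK)(KI(KK)))(KI(II)(KK(KK)(KI(KK))))
  →4  KK(KK)(KI(KK))(KI(II)(KK(KK)(KI(KK))))
  →5  K(KI(KK))(KI(II)(KK(KK)(KI(KK))))
  →6  KI(KK)
  →7  I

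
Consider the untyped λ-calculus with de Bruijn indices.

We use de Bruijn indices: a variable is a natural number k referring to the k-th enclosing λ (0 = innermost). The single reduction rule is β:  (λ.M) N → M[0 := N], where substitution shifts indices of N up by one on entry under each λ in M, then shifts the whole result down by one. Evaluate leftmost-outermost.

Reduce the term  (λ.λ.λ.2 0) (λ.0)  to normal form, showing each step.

  start: (λ.λ.λ.2 0) (λ.0)
  →1  λ.λ.(λ.0) 0
  →2  λ.λ.0

Answer: normal form = λ.λ.0  (in 2 steps)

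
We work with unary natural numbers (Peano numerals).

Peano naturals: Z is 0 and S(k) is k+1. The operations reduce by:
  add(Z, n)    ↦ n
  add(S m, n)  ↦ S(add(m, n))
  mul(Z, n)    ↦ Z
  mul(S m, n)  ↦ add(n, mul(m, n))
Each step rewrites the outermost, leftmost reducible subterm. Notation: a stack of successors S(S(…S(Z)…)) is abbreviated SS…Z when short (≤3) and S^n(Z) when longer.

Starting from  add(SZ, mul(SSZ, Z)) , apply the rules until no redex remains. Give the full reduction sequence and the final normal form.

  start: add(SZ, mul(SSZ, Z))
  step 1: S(add(Z, mul(SSZ, Z)))
  step 2: S(mul(SSZ, Z))
  step 3: S(add(Z, mul(SZ, Z)))
  step 4: S(mul(SZ, Z))
  step 5: S(add(Z, mul(Z, Z)))
  step 6: S(mul(Z, Z))
  step 7: SZ

Answer: normal form = SZ  (in 7 steps)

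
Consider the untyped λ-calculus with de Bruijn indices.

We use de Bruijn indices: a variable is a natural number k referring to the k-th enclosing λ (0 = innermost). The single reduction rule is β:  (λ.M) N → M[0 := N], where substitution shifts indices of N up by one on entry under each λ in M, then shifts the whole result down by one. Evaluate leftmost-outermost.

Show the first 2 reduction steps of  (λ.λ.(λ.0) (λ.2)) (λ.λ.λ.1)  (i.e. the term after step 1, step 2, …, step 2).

Answer: after 2 steps: λ.λ.λ.λ.λ.1

Reduction:
  start: (λ.λ.(λ.0) (λ.2)) (λ.λ.λ.1)
  step 1: λ.(λ.0) (λ.λ.λ.λ.1)
  step 2: λ.λ.λ.λ.λ.1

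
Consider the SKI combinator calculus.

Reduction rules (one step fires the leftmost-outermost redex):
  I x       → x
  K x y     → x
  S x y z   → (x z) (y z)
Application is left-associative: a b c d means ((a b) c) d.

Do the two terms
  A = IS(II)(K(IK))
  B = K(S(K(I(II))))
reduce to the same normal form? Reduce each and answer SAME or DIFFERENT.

Answer: DIFFERENT — A ⇓ SI(KK), B ⇓ K(S(KI))

Derivation:
Term A:
  start: IS(II)(K(IK))
  →1  S(II)(K(IK))
  →2  SI(K(IK))
  →3  SI(KK)

Term B:
  start: K(S(K(I(II))))
  →1  K(S(K(II)))
  →2  K(S(KI))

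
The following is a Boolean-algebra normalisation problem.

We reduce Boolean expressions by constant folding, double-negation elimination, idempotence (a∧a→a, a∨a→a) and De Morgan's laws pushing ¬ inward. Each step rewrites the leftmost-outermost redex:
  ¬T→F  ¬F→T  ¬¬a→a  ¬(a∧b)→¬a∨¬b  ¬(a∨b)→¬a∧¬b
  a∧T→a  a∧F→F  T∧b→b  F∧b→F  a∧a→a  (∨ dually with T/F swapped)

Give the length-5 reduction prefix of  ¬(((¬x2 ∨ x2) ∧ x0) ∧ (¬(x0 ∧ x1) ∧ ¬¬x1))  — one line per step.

  start: ¬(((¬x2 ∨ x2) ∧ x0) ∧ (¬(x0 ∧ x1) ∧ ¬¬x1))
  step 1: ¬((¬x2 ∨ x2) ∧ x0) ∨ ¬(¬(x0 ∧ x1) ∧ ¬¬x1)
  step 2: (¬(¬x2 ∨ x2) ∨ ¬x0) ∨ ¬(¬(x0 ∧ x1) ∧ ¬¬x1)
  step 3: ((¬¬x2 ∧ ¬x2) ∨ ¬x0) ∨ ¬(¬(x0 ∧ x1) ∧ ¬¬x1)
  step 4: ((x2 ∧ ¬x2) ∨ ¬x0) ∨ ¬(¬(x0 ∧ x1) ∧ ¬¬x1)
  step 5: ((x2 ∧ ¬x2) ∨ ¬x0) ∨ (¬¬(x0 ∧ x1) ∨ ¬¬¬x1)

Answer: after 5 steps: ((x2 ∧ ¬x2) ∨ ¬x0) ∨ (¬¬(x0 ∧ x1) ∨ ¬¬¬x1)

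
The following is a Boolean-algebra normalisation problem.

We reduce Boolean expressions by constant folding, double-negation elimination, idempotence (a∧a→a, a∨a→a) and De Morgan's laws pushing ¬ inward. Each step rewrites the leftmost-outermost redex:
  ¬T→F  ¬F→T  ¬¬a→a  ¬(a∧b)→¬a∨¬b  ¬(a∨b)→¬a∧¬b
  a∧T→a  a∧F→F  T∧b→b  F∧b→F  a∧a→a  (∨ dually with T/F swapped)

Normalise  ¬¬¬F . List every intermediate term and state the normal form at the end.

Answer: normal form = T  (in 2 steps)

Working:
  start: ¬¬¬F
  step 1: ¬F
  step 2: T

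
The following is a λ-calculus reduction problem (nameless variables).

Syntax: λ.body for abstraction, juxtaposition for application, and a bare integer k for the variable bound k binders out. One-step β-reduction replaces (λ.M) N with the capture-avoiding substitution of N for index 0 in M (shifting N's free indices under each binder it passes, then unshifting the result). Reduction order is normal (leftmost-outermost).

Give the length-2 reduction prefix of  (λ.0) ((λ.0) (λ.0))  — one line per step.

  start: (λ.0) ((λ.0) (λ.0))
  →1  (λ.0) (λ.0)
  →2  λ.0

Answer: after 2 steps: λ.0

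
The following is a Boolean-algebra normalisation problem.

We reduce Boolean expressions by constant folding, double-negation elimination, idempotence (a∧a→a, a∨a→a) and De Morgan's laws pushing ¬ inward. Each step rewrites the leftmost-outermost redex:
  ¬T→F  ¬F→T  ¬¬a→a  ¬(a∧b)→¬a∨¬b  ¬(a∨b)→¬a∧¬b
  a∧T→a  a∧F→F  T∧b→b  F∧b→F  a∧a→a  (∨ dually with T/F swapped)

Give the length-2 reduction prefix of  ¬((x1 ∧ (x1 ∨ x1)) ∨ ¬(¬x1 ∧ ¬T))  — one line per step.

  start: ¬((x1 ∧ (x1 ∨ x1)) ∨ ¬(¬x1 ∧ ¬T))
  [1] ¬(x1 ∧ (x1 ∨ x1)) ∧ ¬¬(¬x1 ∧ ¬T)
  [2] (¬x1 ∨ ¬(x1 ∨ x1)) ∧ ¬¬(¬x1 ∧ ¬T)

Answer: after 2 steps: (¬x1 ∨ ¬(x1 ∨ x1)) ∧ ¬¬(¬x1 ∧ ¬T)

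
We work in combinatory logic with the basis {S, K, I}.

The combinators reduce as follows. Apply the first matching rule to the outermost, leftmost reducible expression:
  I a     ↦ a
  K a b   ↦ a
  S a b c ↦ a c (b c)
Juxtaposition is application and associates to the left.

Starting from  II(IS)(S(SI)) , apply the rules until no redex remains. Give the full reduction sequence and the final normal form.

  start: II(IS)(S(SI))
  [1] I(IS)(S(SI))
  [2] IS(S(SI))
  [3] S(S(SI))

Answer: normal form = S(S(SI))  (in 3 steps)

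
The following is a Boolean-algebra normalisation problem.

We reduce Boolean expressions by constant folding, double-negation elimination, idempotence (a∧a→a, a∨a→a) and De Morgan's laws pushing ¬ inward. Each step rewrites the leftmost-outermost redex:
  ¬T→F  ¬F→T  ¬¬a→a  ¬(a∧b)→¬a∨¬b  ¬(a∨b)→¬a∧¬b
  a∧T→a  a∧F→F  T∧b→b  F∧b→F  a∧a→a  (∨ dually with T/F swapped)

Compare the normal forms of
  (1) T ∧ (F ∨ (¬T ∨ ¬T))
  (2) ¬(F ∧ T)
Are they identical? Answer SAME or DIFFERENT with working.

Answer: DIFFERENT — A ⇓ F, B ⇓ T

Reduction:
Term A:
  start: T ∧ (F ∨ (¬T ∨ ¬T))
  [1] F ∨ (¬T ∨ ¬T)
  [2] ¬T ∨ ¬T
  [3] ¬T
  [4] F

Term B:
  start: ¬(F ∧ T)
  [1] ¬F ∨ ¬T
  [2] T ∨ ¬T
  [3] T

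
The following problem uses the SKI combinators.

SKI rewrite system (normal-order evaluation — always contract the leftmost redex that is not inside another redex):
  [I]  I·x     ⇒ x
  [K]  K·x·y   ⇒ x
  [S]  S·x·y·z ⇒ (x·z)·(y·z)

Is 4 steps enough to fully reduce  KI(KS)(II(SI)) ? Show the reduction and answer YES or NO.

Answer: YES — reaches normal form SI in 4 ≤ 4 steps

Reduction:
  start: KI(KS)(II(SI))
  step 1: I(II(SI))
  step 2: II(SI)
  step 3: I(SI)
  step 4: SI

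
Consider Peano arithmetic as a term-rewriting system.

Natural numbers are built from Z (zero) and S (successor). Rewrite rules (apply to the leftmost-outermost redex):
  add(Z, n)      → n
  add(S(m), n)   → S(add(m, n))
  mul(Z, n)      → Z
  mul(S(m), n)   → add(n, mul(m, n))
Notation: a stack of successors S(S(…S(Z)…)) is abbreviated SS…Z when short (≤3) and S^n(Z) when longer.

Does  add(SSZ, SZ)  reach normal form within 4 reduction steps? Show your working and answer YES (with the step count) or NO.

Answer: YES — reaches normal form SSSZ in 3 ≤ 4 steps

Reduction:
  start: add(SSZ, SZ)
  →1  S(add(SZ, SZ))
  →2  S(S(add(Z, SZ)))
  →3  SSSZ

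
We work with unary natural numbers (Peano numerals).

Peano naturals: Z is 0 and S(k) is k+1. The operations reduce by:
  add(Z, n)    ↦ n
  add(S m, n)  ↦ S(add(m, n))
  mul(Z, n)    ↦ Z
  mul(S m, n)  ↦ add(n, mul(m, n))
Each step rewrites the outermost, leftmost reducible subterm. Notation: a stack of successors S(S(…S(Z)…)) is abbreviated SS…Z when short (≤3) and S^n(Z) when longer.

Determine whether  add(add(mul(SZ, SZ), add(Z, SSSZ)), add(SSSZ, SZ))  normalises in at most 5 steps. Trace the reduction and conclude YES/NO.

  start: add(add(mul(SZ, SZ), add(Z, SSSZ)), add(SSSZ, SZ))
  →1  add(add(add(SZ, mul(Z, SZ)), add(Z, SSSZ)), add(SSSZ, SZ))
  →2  add(add(S(add(Z, mul(Z, SZ))), add(Z, SSSZ)), add(SSSZ, SZ))
  →3  add(S(add(add(Z, mul(Z, SZ)), add(Z, SSSZ))), add(SSSZ, SZ))
  →4  S(add(add(add(Z, mul(Z, SZ)), add(Z, SSSZ)), add(SSSZ, SZ)))
  →5  S(add(add(mul(Z, SZ), add(Z, SSSZ)), add(SSSZ, SZ)))

Answer: NO — after 5 steps the term is S(add(add(mul(Z, SZ), add(Z, SSSZ)), add(SSSZ, SZ))), not yet normal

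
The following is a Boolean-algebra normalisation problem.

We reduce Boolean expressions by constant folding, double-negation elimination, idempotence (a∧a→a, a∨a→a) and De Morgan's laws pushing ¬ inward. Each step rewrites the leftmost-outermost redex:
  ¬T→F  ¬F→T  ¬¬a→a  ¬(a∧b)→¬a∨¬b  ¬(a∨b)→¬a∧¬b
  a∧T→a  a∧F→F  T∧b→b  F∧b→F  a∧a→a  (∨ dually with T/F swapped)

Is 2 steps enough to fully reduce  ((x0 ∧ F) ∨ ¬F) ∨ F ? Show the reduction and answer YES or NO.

Answer: NO — after 2 steps the term is F ∨ ¬F, not yet normal

Derivation:
  start: ((x0 ∧ F) ∨ ¬F) ∨ F
  →1  (x0 ∧ F) ∨ ¬F
  →2  F ∨ ¬F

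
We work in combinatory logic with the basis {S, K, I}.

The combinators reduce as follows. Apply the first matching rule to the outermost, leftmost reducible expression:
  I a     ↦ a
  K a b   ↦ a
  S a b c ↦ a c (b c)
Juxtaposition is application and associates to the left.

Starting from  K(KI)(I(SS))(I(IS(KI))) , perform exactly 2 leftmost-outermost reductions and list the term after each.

Answer: after 2 steps: I

Working:
  start: K(KI)(I(SS))(I(IS(KI)))
  →1  KI(I(IS(KI)))
  →2  I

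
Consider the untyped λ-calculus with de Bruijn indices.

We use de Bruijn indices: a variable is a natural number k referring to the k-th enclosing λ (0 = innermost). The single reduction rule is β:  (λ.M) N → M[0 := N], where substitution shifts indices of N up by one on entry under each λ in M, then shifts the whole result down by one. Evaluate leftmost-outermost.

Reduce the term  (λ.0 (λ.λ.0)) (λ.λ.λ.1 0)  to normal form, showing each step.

Answer: normal form = λ.λ.1 0  (in 2 steps)

Reduction:
  start: (λ.0 (λ.λ.0)) (λ.λ.λ.1 0)
  →1  (λ.λ.λ.1 0) (λ.λ.0)
  →2  λ.λ.1 0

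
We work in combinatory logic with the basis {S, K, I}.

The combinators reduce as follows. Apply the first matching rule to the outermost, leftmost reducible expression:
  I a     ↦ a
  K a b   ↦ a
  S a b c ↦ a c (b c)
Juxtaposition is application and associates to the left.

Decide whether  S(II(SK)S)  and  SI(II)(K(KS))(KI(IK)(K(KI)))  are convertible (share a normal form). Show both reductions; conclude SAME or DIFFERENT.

Answer: DIFFERENT — A ⇓ S(SKS), B ⇓ S

Reduction:
Term A:
  start: S(II(SK)S)
  step 1: S(I(SK)S)
  step 2: S(SKS)

Term B:
  start: SI(II)(K(KS))(KI(IK)(K(KI)))
  step 1: I(K(KS))(II(K(KS)))(KI(IK)(K(KI)))
  step 2: K(KS)(II(K(KS)))(KI(IK)(K(KI)))
  step 3: KS(KI(IK)(K(KI)))
  step 4: S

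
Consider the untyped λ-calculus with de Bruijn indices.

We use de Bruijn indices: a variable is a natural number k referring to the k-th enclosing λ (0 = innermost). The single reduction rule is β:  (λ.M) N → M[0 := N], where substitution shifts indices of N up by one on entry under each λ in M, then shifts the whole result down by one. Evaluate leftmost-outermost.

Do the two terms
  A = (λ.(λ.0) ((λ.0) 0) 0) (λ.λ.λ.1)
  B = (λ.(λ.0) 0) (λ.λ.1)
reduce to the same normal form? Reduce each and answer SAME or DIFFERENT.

Answer: SAME — A ⇓ λ.λ.1, B ⇓ λ.λ.1

Working:
Term A:
  start: (λ.(λ.0) ((λ.0) 0) 0) (λ.λ.λ.1)
  [1] (λ.0) ((λ.0) (λ.λ.λ.1)) (λ.λ.λ.1)
  [2] (λ.0) (λ.λ.λ.1) (λ.λ.λ.1)
  [3] (λ.λ.λ.1) (λ.λ.λ.1)
  [4] λ.λ.1

Term B:
  start: (λ.(λ.0) 0) (λ.λ.1)
  [1] (λ.0) (λ.λ.1)
  [2] λ.λ.1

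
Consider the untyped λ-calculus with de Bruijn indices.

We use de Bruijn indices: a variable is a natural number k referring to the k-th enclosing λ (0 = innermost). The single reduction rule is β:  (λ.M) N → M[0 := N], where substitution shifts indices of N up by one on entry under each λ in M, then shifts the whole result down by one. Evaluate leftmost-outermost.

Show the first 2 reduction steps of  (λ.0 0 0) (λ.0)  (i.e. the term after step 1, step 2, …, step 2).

Answer: after 2 steps: (λ.0) (λ.0)

Working:
  start: (λ.0 0 0) (λ.0)
  →1  (λ.0) (λ.0) (λ.0)
  →2  (λ.0) (λ.0)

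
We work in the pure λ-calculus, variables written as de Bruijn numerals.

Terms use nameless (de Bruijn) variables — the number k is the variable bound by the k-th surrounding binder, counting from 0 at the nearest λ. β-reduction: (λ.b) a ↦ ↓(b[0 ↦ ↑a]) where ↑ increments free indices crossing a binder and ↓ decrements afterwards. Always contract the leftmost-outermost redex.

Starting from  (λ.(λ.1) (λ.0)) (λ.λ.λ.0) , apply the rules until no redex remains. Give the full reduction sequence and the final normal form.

Answer: normal form = λ.λ.λ.0  (in 2 steps)

Reduction:
  start: (λ.(λ.1) (λ.0)) (λ.λ.λ.0)
  step 1: (λ.λ.λ.λ.0) (λ.0)
  step 2: λ.λ.λ.0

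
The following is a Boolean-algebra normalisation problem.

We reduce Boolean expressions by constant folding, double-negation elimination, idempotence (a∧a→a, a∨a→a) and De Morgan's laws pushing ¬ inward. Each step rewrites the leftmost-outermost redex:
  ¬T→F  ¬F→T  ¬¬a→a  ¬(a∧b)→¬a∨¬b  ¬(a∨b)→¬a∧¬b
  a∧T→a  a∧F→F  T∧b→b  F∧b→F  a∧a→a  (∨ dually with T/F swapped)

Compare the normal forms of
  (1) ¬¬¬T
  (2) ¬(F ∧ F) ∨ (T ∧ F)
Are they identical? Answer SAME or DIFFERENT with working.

Answer: DIFFERENT — A ⇓ F, B ⇓ T

Derivation:
Term A:
  start: ¬¬¬T
  [1] ¬T
  [2] F

Term B:
  start: ¬(F ∧ F) ∨ (T ∧ F)
  [1] (¬F ∨ ¬F) ∨ (T ∧ F)
  [2] ¬F ∨ (T ∧ F)
  [3] T ∨ (T ∧ F)
  [4] T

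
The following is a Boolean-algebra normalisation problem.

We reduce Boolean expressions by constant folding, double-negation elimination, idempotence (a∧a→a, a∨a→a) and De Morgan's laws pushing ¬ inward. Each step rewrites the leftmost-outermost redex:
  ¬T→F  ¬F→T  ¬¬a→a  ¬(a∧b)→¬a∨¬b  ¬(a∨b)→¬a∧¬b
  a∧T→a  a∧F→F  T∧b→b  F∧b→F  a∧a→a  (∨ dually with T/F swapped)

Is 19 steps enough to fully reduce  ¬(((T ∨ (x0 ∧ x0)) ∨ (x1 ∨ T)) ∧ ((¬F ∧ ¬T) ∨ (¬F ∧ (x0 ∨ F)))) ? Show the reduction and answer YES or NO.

  start: ¬(((T ∨ (x0 ∧ x0)) ∨ (x1 ∨ T)) ∧ ((¬F ∧ ¬T) ∨ (¬F ∧ (x0 ∨ F))))
  →1  ¬((T ∨ (x0 ∧ x0)) ∨ (x1 ∨ T)) ∨ ¬((¬F ∧ ¬T) ∨ (¬F ∧ (x0 ∨ F)))
  →2  (¬(T ∨ (x0 ∧ x0)) ∧ ¬(x1 ∨ T)) ∨ ¬((¬F ∧ ¬T) ∨ (¬F ∧ (x0 ∨ F)))
  →3  ((¬T ∧ ¬(x0 ∧ x0)) ∧ ¬(x1 ∨ T)) ∨ ¬((¬F ∧ ¬T) ∨ (¬F ∧ (x0 ∨ F)))
  →4  ((F ∧ ¬(x0 ∧ x0)) ∧ ¬(x1 ∨ T)) ∨ ¬((¬F ∧ ¬T) ∨ (¬F ∧ (x0 ∨ F)))
  →5  (F ∧ ¬(x1 ∨ T)) ∨ ¬((¬F ∧ ¬T) ∨ (¬F ∧ (x0 ∨ F)))
  →6  F ∨ ¬((¬F ∧ ¬T) ∨ (¬F ∧ (x0 ∨ F)))
  →7  ¬((¬F ∧ ¬T) ∨ (¬F ∧ (x0 ∨ F)))
  →8  ¬(¬F ∧ ¬T) ∧ ¬(¬F ∧ (x0 ∨ F))
  →9  (¬¬F ∨ ¬¬T) ∧ ¬(¬F ∧ (x0 ∨ F))
  →10  (F ∨ ¬¬T) ∧ ¬(¬F ∧ (x0 ∨ F))
  →11  ¬¬T ∧ ¬(¬F ∧ (x0 ∨ F))
  →12  T ∧ ¬(¬F ∧ (x0 ∨ F))
  →13  ¬(¬F ∧ (x0 ∨ F))
  →14  ¬¬F ∨ ¬(x0 ∨ F)
  →15  F ∨ ¬(x0 ∨ F)
  →16  ¬(x0 ∨ F)
  →17  ¬x0 ∧ ¬F
  →18  ¬x0 ∧ T
  →19  ¬x0

Answer: YES — reaches normal form ¬x0 in 19 ≤ 19 steps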